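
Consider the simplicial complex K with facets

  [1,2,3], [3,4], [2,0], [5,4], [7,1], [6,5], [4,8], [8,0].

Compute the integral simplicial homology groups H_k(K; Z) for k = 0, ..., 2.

We work with the vertex ordering 0 < 1 < 2 < 3 < 4 < 5 < 6 < 7 < 8. The simplices of K, each written with vertices in increasing order, are:

  0-simplices (9): [0], [1], [2], [3], [4], [5], [6], [7], [8]
  1-simplices (10): [0,2], [0,8], [1,2], [1,3], [1,7], [2,3], [3,4], [4,5], [4,8], [5,6]
  2-simplices (1): [1,2,3]

Hence C_0 ≅ Z^9, C_1 ≅ Z^10, C_2 ≅ Z^1.

The boundary map ∂_1: C_1 → C_0 sends each edge [p,q] (with p < q) to q − p.
This gives a 9×10 integer matrix of rank 8; reducing to Smith normal form yields diagonal entries (1,1,1,1,1,1,1,1).

∂_2: C_2 → C_1 acts by ∂[p,q,r] = [q,r] − [p,r] + [p,q]. For instance
  ∂[1,2,3] = [2,3] − [1,3] + [1,2].
As a 10×1 matrix over Z this has rank 1, with invariant factors (1).

Computing H_k = (kernel of ∂_k) / (image of ∂_{k+1}):

  H_0: rank C_0 − rank ∂_1 = 9 − 8 = 1, and the invariant factors of ∂_1 are all 1, so H_0 = Z.
  H_1: rank ker ∂_1 − rank ∂_2 = (10 − 8) − 1 = 1, and the invariant factors of ∂_2 are all 1, so H_1 = Z.
  H_2: rank ker ∂_2 − rank ∂_3 = (1 − 1) − 0 = 0, and there is no ∂_3, so H_2 = 0.

As a check, the Euler characteristic is 9 − 10 + 1 = 0, which agrees with 1 − 1 + 0 = 0.

H_0 ≅ Z,  H_1 ≅ Z,  H_2 = 0.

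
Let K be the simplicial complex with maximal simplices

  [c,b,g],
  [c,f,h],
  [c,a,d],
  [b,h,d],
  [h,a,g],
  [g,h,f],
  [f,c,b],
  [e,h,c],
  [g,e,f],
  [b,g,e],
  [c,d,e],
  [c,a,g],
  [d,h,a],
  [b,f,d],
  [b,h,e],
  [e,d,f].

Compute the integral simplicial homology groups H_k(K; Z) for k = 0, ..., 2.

K has 8 vertices, 24 edges, 16 triangles.
rank ∂_0 = 0, rank ∂_1 = 7 ⇒ b_0 = 8 − 0 − 7 = 1; all invariant factors of ∂_1 are 1 so no torsion. So H_0 = Z.
rank ∂_1 = 7, rank ∂_2 = 15 ⇒ b_1 = 24 − 7 − 15 = 2; all invariant factors of ∂_2 are 1 so no torsion. So H_1 = Z^2.
rank ∂_2 = 15, rank ∂_3 = 0 ⇒ b_2 = 16 − 15 − 0 = 1. So H_2 = Z.

H_0 = Z,  H_1 = Z^2,  H_2 = Z.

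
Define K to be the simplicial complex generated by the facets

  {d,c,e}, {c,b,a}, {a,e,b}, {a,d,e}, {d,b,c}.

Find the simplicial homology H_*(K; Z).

H_0 ≅ Z,  H_1 ≅ Z,  H_2 = 0.

We work with the vertex ordering a < b < c < d < e. The simplices of K, each written with vertices in increasing order, are:

  0-simplices (5): a, b, c, d, e
  1-simplices (10): ab, ac, ad, ae, bc, bd, be, cd, ce, de
  2-simplices (5): abc, abe, ade, bcd, cde

giving chain groups C_0 ≅ Z^5, C_1 ≅ Z^10, C_2 ≅ Z^5.

Boundary ∂_1: C_1 → C_0 sends each edge [p,q] (with p < q) to q − p. For instance
  ∂ab = b − a.
As a 5×10 matrix over Z this has rank 4, with invariant factors (1,1,1,1).

∂_2: C_2 → C_1 acts by ∂[p,q,r] = [q,r] − [p,r] + [p,q]. For instance
  ∂bcd = cd − bd + bc,
  ∂abe = be − ae + ab.
This gives a 10×5 integer matrix of rank 5; reducing to Smith normal form yields diagonal entries (1,1,1,1,1).

Computing H_k = (kernel of ∂_k) / (image of ∂_{k+1}):

  H_0: rank C_0 − rank ∂_1 = 5 − 4 = 1, and the invariant factors of ∂_1 are all 1, so H_0 = Z.
  H_1: rank ker ∂_1 − rank ∂_2 = (10 − 4) − 5 = 1, and the invariant factors of ∂_2 are all 1, so H_1 = Z.
  H_2: rank ker ∂_2 − rank ∂_3 = (5 − 5) − 0 = 0, and there is no ∂_3, so H_2 = 0.

As a check, the Euler characteristic is 5 − 10 + 5 = 0, which agrees with 1 − 1 + 0 = 0.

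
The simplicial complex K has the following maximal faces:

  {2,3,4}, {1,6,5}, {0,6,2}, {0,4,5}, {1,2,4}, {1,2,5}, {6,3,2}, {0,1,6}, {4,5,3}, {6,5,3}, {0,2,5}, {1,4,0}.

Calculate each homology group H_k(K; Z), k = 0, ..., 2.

We work with the vertex ordering 0 < 1 < 2 < 3 < 4 < 5 < 6. The simplices of K, each written with vertices in increasing order, are:

  0-simplices (7): [0], [1], [2], [3], [4], [5], [6]
  1-simplices (18): [0,1], [0,2], [0,4], [0,5], [0,6], [1,2], [1,4], [1,5], [1,6], [2,3], [2,4], [2,5], [2,6], [3,4], [3,5], [3,6], [4,5], [5,6]
  2-simplices (12): [0,1,4], [0,1,6], [0,2,5], [0,2,6], [0,4,5], [1,2,4], [1,2,5], [1,5,6], [2,3,4], [2,3,6], [3,4,5], [3,5,6]

so the chain groups are C_0 ≅ Z^7, C_1 ≅ Z^18, C_2 ≅ Z^12.

∂_1: C_1 → C_0 sends each edge [p,q] (with p < q) to q − p. For instance
  ∂[0,5] = [5] − [0].
The resulting 7×18 matrix has rank 6, and its Smith normal form has invariant factors (1,1,1,1,1,1).

The boundary map ∂_2: C_2 → C_1 maps a triangle to the signed sum of its edges. For instance
  ∂[3,5,6] = [5,6] − [3,6] + [3,5],
  ∂[1,5,6] = [5,6] − [1,6] + [1,5].
The resulting 18×12 matrix has rank 12, and its Smith normal form has invariant factors (1,1,1,1,1,1,1,1,1,1,1,2).

Computing H_k = (kernel of ∂_k) / (image of ∂_{k+1}):

  H_0: rank C_0 − rank ∂_1 = 7 − 6 = 1, and the invariant factors of ∂_1 are all 1, so H_0 ≅ Z.
  H_1: rank ker ∂_1 − rank ∂_2 = (18 − 6) − 12 = 0, and ∂_2 has invariant factor 2 > 1, so H_1 ≅ Z/2.
  H_2: rank ker ∂_2 − rank ∂_3 = (12 − 12) − 0 = 0, and there is no ∂_3, so H_2 ≅ 0.

As a check, the Euler characteristic is 7 − 18 + 12 = 1, which agrees with 1 − 0 + 0 = 1.

H_0 = Z,  H_1 = Z/2,  H_2 = 0.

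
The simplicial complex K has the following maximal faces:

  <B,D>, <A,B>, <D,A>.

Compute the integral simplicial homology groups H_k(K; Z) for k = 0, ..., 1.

Fix the vertex order A < B < D and write every simplex with vertices in increasing order. Then dim K = 1 and the simplices of K are:

  0-simplices (3): A, B, D
  1-simplices (3): AB, AD, BD

Hence C_0 ≅ Z^3, C_1 ≅ Z^3.

Boundary ∂_1: C_1 → C_0 maps an edge to its endpoints' difference, ∂[p,q] = q − p. For instance
  ∂AB = B − A.
As a 3×3 matrix over Z this has rank 2, with invariant factors (1,1).

Computing H_k = (kernel of ∂_k) / (image of ∂_{k+1}):

  H_0: rank C_0 − rank ∂_1 = 3 − 2 = 1, and the invariant factors of ∂_1 are all 1, so H_0 ≅ Z.
  H_1: rank ker ∂_1 − rank ∂_2 = (3 − 2) − 0 = 1, and there is no ∂_2, so H_1 ≅ Z.

As a check, the Euler characteristic is 3 − 3 = 0, which agrees with 1 − 1 = 0.

H_0 = Z,  H_1 = Z.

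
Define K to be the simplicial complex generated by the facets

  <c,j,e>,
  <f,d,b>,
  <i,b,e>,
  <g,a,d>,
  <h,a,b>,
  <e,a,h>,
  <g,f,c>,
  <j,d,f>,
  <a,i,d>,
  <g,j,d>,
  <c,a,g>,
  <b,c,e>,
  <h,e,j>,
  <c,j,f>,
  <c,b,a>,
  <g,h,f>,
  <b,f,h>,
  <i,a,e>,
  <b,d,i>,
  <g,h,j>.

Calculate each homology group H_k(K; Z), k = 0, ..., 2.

H_0 = Z,  H_1 = Z ⊕ Z/2,  H_2 = 0.

Order the vertices as a < b < c < d < e < f < g < h < i < j. Listing each simplex with vertices in this order, K has dimension 2 with simplices:

  0-simplices (10): a, b, c, d, e, f, g, h, i, j
  1-simplices (30): ab, ac, ad, ae, ag, ah, ai, bc, bd, be, bf, bh, bi, ce, cf, cg, cj, df, dg, di, dj, eh, ei, ej, fg, fh, fj, gh, gj, hj
  2-simplices (20): abc, abh, acg, adg, adi, aeh, aei, bce, bdf, bdi, bei, bfh, cej, cfg, cfj, dfj, dgj, ehj, fgh, ghj

so the chain groups are C_0 ≅ Z^10, C_1 ≅ Z^30, C_2 ≅ Z^20.

The boundary map ∂_1: C_1 → C_0 is given by ∂[p,q] = [q] − [p]. For instance
  ∂bd = d − b.
The 10×30 boundary matrix has rank 9 and Smith normal form diag(1,1,1,1,1,1,1,1,1).

Boundary ∂_2: C_2 → C_1 maps a triangle to the signed sum of its edges. For instance
  ∂cfj = fj − cj + cf,
  ∂cfg = fg − cg + cf.
As a 30×20 matrix over Z this has rank 20, with invariant factors (1,1,1,1,1,1,1,1,1,1,1,1,1,1,1,1,1,1,1,2).

From H_k ≅ ker(∂_k) / im(∂_{k+1}) we obtain:

  H_0: rank C_0 − rank ∂_1 = 10 − 9 = 1, and the invariant factors of ∂_1 are all 1, so H_0 ≅ Z.
  H_1: rank ker ∂_1 − rank ∂_2 = (30 − 9) − 20 = 1, and ∂_2 has invariant factor 2 > 1, so H_1 ≅ Z ⊕ Z/2.
  H_2: rank ker ∂_2 − rank ∂_3 = (20 − 20) − 0 = 0, and there is no ∂_3, so H_2 ≅ 0.

As a check, the Euler characteristic is 10 − 30 + 20 = 0, which agrees with 1 − 1 + 0 = 0.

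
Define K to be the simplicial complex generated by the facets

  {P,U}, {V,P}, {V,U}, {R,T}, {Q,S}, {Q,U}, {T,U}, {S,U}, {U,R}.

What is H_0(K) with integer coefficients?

H_0 = Z.

Take the total order P < Q < R < S < T < U < V on the vertex set. Then K (dimension 1) consists of the simplices:

  0-simplices (7): P, Q, R, S, T, U, V
  1-simplices (9): PU, PV, QS, QU, RT, RU, SU, TU, UV

giving chain groups C_0 ≅ Z^7, C_1 ≅ Z^9.

Boundary ∂_1: C_1 → C_0 maps an edge to its endpoints' difference, ∂[p,q] = q − p.
The resulting 7×9 matrix has rank 6, and its Smith normal form has invariant factors (1,1,1,1,1,1).

Computing H_k = (kernel of ∂_k) / (image of ∂_{k+1}):

  H_0: rank C_0 − rank ∂_1 = 7 − 6 = 1, and the invariant factors of ∂_1 are all 1, so H_0 = Z.

(K is a triangulation of a wedge of 3 circles.)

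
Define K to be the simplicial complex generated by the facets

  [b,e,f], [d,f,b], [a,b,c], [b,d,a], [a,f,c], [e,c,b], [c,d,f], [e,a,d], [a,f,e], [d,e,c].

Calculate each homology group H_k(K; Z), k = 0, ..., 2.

We work with the vertex ordering a < b < c < d < e < f. The simplices of K, each written with vertices in increasing order, are:

  0-simplices (6): a, b, c, d, e, f
  1-simplices (15): ab, ac, ad, ae, af, bc, bd, be, bf, cd, ce, cf, de, df, ef
  2-simplices (10): abc, abd, acf, ade, aef, bce, bdf, bef, cde, cdf

Hence C_0 ≅ Z^6, C_1 ≅ Z^15, C_2 ≅ Z^10.

Boundary ∂_1: C_1 → C_0 maps an edge to its endpoints' difference, ∂[p,q] = q − p.
As a 6×15 matrix over Z this has rank 5, with invariant factors (1,1,1,1,1).

Boundary ∂_2: C_2 → C_1 sends each 2-simplex [p,q,r] to [q,r] − [p,r] + [p,q]. For instance
  ∂cdf = df − cf + cd,
  ∂cde = de − ce + cd.
This gives a 15×10 integer matrix of rank 10; reducing to Smith normal form yields diagonal entries (1,1,1,1,1,1,1,1,1,2).

Computing H_k = (kernel of ∂_k) / (image of ∂_{k+1}):

  H_0: rank C_0 − rank ∂_1 = 6 − 5 = 1, and the invariant factors of ∂_1 are all 1, so H_0 ≅ Z.
  H_1: rank ker ∂_1 − rank ∂_2 = (15 − 5) − 10 = 0, and ∂_2 has invariant factor 2 > 1, so H_1 ≅ Z/2.
  H_2: rank ker ∂_2 − rank ∂_3 = (10 − 10) − 0 = 0, and there is no ∂_3, so H_2 ≅ 0.

As a check, the Euler characteristic is 6 − 15 + 10 = 1, which agrees with 1 − 0 + 0 = 1.
(K is a triangulation of the real projective plane RP^2.)

H_0 = Z,  H_1 = Z/2,  H_2 = 0.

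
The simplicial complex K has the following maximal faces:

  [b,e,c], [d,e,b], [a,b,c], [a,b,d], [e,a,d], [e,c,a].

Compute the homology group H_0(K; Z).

H_0 ≅ Z.

Fix the vertex order a < b < c < d < e and write every simplex with vertices in increasing order. Then dim K = 2 and the simplices of K are:

  0-simplices (5): a, b, c, d, e
  1-simplices (9): ab, ac, ad, ae, bc, bd, be, ce, de
  2-simplices (6): abc, abd, ace, ade, bce, bde

Hence C_0 ≅ Z^5, C_1 ≅ Z^9, C_2 ≅ Z^6.

∂_1: C_1 → C_0 is given by ∂[p,q] = [q] − [p]. For instance
  ∂ab = b − a.
The resulting 5×9 matrix has rank 4, and its Smith normal form has invariant factors (1,1,1,1).

The boundary map ∂_2: C_2 → C_1 acts by ∂[p,q,r] = [q,r] − [p,r] + [p,q]. For instance
  ∂abc = bc − ac + ab,
  ∂bce = ce − be + bc.
The resulting 9×6 matrix has rank 5, and its Smith normal form has invariant factors (1,1,1,1,1).

From H_k ≅ ker(∂_k) / im(∂_{k+1}) we obtain:

  H_0: rank C_0 − rank ∂_1 = 5 − 4 = 1, and the invariant factors of ∂_1 are all 1, so H_0 = Z.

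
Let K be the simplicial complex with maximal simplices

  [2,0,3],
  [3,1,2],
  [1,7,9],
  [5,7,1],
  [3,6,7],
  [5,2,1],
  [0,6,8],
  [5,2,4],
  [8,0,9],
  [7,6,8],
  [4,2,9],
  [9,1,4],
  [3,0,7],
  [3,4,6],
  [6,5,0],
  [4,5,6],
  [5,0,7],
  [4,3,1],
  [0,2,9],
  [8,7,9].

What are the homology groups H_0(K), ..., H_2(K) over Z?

H_0 ≅ Z,  H_1 ≅ Z ⊕ Z_2,  H_2 = 0.

Fix the vertex order 0 < 1 < 2 < 3 < 4 < 5 < 6 < 7 < 8 < 9 and write every simplex with vertices in increasing order. Then dim K = 2 and the simplices of K are:

  0-simplices (10): [0], [1], [2], [3], [4], [5], [6], [7], [8], [9]
  1-simplices (30): (30 of them)
  2-simplices (20): (20 of them)

so the chain groups are C_0 ≅ Z^10, C_1 ≅ Z^30, C_2 ≅ Z^20.

∂_1: C_1 → C_0 maps an edge to its endpoints' difference, ∂[p,q] = q − p. For instance
  ∂[0,9] = [9] − [0].
The 10×30 boundary matrix has rank 9 and Smith normal form diag(1,1,1,1,1,1,1,1,1).

∂_2: C_2 → C_1 acts by ∂[p,q,r] = [q,r] − [p,r] + [p,q]. For instance
  ∂[1,2,5] = [2,5] − [1,5] + [1,2],
  ∂[1,3,4] = [3,4] − [1,4] + [1,3].
This gives a 30×20 integer matrix of rank 20; reducing to Smith normal form yields diagonal entries (1,1,1,1,1,1,1,1,1,1,1,1,1,1,1,1,1,1,1,2).

Reading off H_k = ker ∂_k / im ∂_{k+1}:

  H_0: rank C_0 − rank ∂_1 = 10 − 9 = 1, and the invariant factors of ∂_1 are all 1, so H_0 = Z.
  H_1: rank ker ∂_1 − rank ∂_2 = (30 − 9) − 20 = 1, and ∂_2 has invariant factor 2 > 1, so H_1 = Z ⊕ Z_2.
  H_2: rank ker ∂_2 − rank ∂_3 = (20 − 20) − 0 = 0, and there is no ∂_3, so H_2 = 0.

As a check, the Euler characteristic is 10 − 30 + 20 = 0, which agrees with 1 − 1 + 0 = 0.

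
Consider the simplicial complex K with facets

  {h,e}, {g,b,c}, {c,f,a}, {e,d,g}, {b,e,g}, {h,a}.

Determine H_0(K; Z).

Take the total order a < b < c < d < e < f < g < h on the vertex set. Then K (dimension 2) consists of the simplices:

  0-simplices (8): a, b, c, d, e, f, g, h
  1-simplices (12): ac, af, ah, bc, be, bg, cf, cg, de, dg, eg, eh
  2-simplices (4): acf, bcg, beg, deg

Hence C_0 ≅ Z^8, C_1 ≅ Z^12, C_2 ≅ Z^4.

∂_1: C_1 → C_0 is given by ∂[p,q] = [q] − [p]. For instance
  ∂de = e − d.
The 8×12 boundary matrix has rank 7 and Smith normal form diag(1,1,1,1,1,1,1).

The boundary map ∂_2: C_2 → C_1 sends each 2-simplex [p,q,r] to [q,r] − [p,r] + [p,q]. For instance
  ∂deg = eg − dg + de,
  ∂beg = eg − bg + be.
This gives a 12×4 integer matrix of rank 4; reducing to Smith normal form yields diagonal entries (1,1,1,1).

From H_k ≅ ker(∂_k) / im(∂_{k+1}) we obtain:

  H_0: rank C_0 − rank ∂_1 = 8 − 7 = 1, and the invariant factors of ∂_1 are all 1, so H_0 = Z.

H_0 ≅ Z.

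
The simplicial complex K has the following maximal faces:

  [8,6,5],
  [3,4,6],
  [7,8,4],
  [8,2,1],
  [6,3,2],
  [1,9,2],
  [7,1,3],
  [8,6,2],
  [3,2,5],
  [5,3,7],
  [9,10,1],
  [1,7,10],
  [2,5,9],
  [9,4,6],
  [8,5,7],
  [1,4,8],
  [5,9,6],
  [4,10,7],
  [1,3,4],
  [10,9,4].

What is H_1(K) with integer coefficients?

H_1 ≅ Z ⊕ Z/2.

Fix the vertex order 1 < 2 < 3 < 4 < 5 < 6 < 7 < 8 < 9 < 10 and write every simplex with vertices in increasing order. Then dim K = 2 and the simplices of K are:

  0-simplices (10): [1], [2], [3], [4], [5], [6], [7], [8], [9], [10]
  1-simplices (30): (30 of them)
  2-simplices (20): (20 of them)

so the chain groups are C_0 ≅ Z^10, C_1 ≅ Z^30, C_2 ≅ Z^20.

Boundary ∂_1: C_1 → C_0 sends each edge [p,q] (with p < q) to q − p. For instance
  ∂[7,10] = [10] − [7].
The 10×30 boundary matrix has rank 9 and Smith normal form diag(1,1,1,1,1,1,1,1,1).

The boundary map ∂_2: C_2 → C_1 sends each 2-simplex [p,q,r] to [q,r] − [p,r] + [p,q]. For instance
  ∂[4,7,10] = [7,10] − [4,10] + [4,7],
  ∂[5,6,8] = [6,8] − [5,8] + [5,6].
This gives a 30×20 integer matrix of rank 20; reducing to Smith normal form yields diagonal entries (1,1,1,1,1,1,1,1,1,1,1,1,1,1,1,1,1,1,1,2).

Reading off H_k = ker ∂_k / im ∂_{k+1}:

  H_1: rank ker ∂_1 − rank ∂_2 = (30 − 9) − 20 = 1, and ∂_2 has invariant factor 2 > 1, so H_1 = Z ⊕ Z/2.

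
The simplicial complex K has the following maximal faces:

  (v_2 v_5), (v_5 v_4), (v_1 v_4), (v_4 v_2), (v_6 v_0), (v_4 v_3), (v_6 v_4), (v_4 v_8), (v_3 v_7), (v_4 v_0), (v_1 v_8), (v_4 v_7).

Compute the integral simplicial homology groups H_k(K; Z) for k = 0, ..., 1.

H_0 ≅ Z,  H_1 ≅ Z^4.

Take the total order v_0 < v_1 < v_2 < v_3 < v_4 < v_5 < v_6 < v_7 < v_8 on the vertex set. Then K (dimension 1) consists of the simplices:

  0-simplices (9): [v_0], [v_1], [v_2], [v_3], [v_4], [v_5], [v_6], [v_7], [v_8]
  1-simplices (12): [v_0,v_4], [v_0,v_6], [v_1,v_4], [v_1,v_8], [v_2,v_4], [v_2,v_5], [v_3,v_4], [v_3,v_7], [v_4,v_5], [v_4,v_6], [v_4,v_7], [v_4,v_8]

so the chain groups are C_0 ≅ Z^9, C_1 ≅ Z^12.

∂_1: C_1 → C_0 sends each edge [p,q] (with p < q) to q − p. For instance
  ∂[v_1,v_4] = [v_4] − [v_1].
The 9×12 boundary matrix has rank 8 and Smith normal form diag(1,1,1,1,1,1,1,1).

Computing H_k = (kernel of ∂_k) / (image of ∂_{k+1}):

  H_0: rank C_0 − rank ∂_1 = 9 − 8 = 1, and the invariant factors of ∂_1 are all 1, so H_0 ≅ Z.
  H_1: rank ker ∂_1 − rank ∂_2 = (12 − 8) − 0 = 4, and there is no ∂_2, so H_1 ≅ Z^4.

As a check, the Euler characteristic is 9 − 12 = -3, which agrees with 1 − 4 = -3.
(K is a triangulation of a wedge of 4 circles.)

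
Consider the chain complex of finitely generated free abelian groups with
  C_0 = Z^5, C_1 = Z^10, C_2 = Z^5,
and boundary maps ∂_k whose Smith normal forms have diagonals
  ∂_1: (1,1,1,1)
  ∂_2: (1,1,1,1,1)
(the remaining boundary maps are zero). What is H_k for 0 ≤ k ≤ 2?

H_0 ≅ Z,  H_1 ≅ Z,  H_2 = 0.

H_0: b_0 = 5 − 0 − 4 = 1; torsion from ∂_1 factors > 1: none. So H_0 ≅ Z.
H_1: b_1 = 10 − 4 − 5 = 1; torsion from ∂_2 factors > 1: none. So H_1 ≅ Z.
H_2: b_2 = 5 − 5 − 0 = 0; torsion from ∂_3 factors > 1: none. So H_2 ≅ 0.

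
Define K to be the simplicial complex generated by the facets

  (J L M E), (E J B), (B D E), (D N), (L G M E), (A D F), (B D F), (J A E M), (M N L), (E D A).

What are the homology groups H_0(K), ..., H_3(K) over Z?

Order the vertices as A < B < D < E < F < G < J < L < M < N. Listing each simplex with vertices in this order, K has dimension 3 with simplices:

  0-simplices (10): A, B, D, E, F, G, J, L, M, N
  1-simplices (23): AD, AE, AF, AJ, AM, BD, BE, BF, BJ, DE, DF, DN, EG, EJ, EL, EM, GL, GM, JL, JM, LM, LN, MN
  2-simplices (16): ADE, ADF, AEJ, AEM, AJM, BDE, BDF, BEJ, EGL, EGM, EJL, EJM, ELM, GLM, JLM, LMN
  3-simplices (3): AEJM, EGLM, EJLM

giving chain groups C_0 ≅ Z^10, C_1 ≅ Z^23, C_2 ≅ Z^16, C_3 ≅ Z^3.

The boundary map ∂_1: C_1 → C_0 sends each edge [p,q] (with p < q) to q − p. For instance
  ∂AM = M − A.
The resulting 10×23 matrix has rank 9, and its Smith normal form has invariant factors (1,1,1,1,1,1,1,1,1).

∂_2: C_2 → C_1 maps a triangle to the signed sum of its edges. For instance
  ∂EGM = GM − EM + EG,
  ∂LMN = MN − LN + LM.
The 23×16 boundary matrix has rank 13 and Smith normal form diag(1,1,1,1,1,1,1,1,1,1,1,1,1).

Boundary ∂_3: C_3 → C_2 sends each 3-simplex σ to the alternating sum Σ_i (−1)^i (σ with its i-th vertex removed). For instance
  ∂EJLM = JLM − ELM + EJM − EJL,
  ∂AEJM = EJM − AJM + AEM − AEJ.
As a 16×3 matrix over Z this has rank 3, with invariant factors (1,1,1).

Now H_k = ker ∂_k / im ∂_{k+1}, so:

  H_0: rank C_0 − rank ∂_1 = 10 − 9 = 1, and the invariant factors of ∂_1 are all 1, so H_0 ≅ Z.
  H_1: rank ker ∂_1 − rank ∂_2 = (23 − 9) − 13 = 1, and the invariant factors of ∂_2 are all 1, so H_1 ≅ Z.
  H_2: rank ker ∂_2 − rank ∂_3 = (16 − 13) − 3 = 0, and the invariant factors of ∂_3 are all 1, so H_2 ≅ 0.
  H_3: rank ker ∂_3 − rank ∂_4 = (3 − 3) − 0 = 0, and there is no ∂_4, so H_3 ≅ 0.

As a check, the Euler characteristic is 10 − 23 + 16 − 3 = 0, which agrees with 1 − 1 + 0 − 0 = 0.

H_0 ≅ Z,  H_1 ≅ Z,  H_2 = 0,  H_3 = 0.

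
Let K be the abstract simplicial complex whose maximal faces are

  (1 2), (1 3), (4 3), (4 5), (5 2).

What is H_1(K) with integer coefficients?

K has 5 vertices, 5 edges.
rank ∂_1 = 4, rank ∂_2 = 0 ⇒ b_1 = 5 − 4 − 0 = 1. So H_1 ≅ Z.

H_1 = Z.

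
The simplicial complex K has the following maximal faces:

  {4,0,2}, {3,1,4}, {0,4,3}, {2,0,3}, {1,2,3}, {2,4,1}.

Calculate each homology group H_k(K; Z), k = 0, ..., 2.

H_0 ≅ Z,  H_1 = 0,  H_2 ≅ Z.

Take the total order 0 < 1 < 2 < 3 < 4 on the vertex set. Then K (dimension 2) consists of the simplices:

  0-simplices (5): [0], [1], [2], [3], [4]
  1-simplices (9): [0,2], [0,3], [0,4], [1,2], [1,3], [1,4], [2,3], [2,4], [3,4]
  2-simplices (6): [0,2,3], [0,2,4], [0,3,4], [1,2,3], [1,2,4], [1,3,4]

so the chain groups are C_0 ≅ Z^5, C_1 ≅ Z^9, C_2 ≅ Z^6.

Boundary ∂_1: C_1 → C_0 maps an edge to its endpoints' difference, ∂[p,q] = q − p. For instance
  ∂[3,4] = [4] − [3].
The 5×9 boundary matrix has rank 4 and Smith normal form diag(1,1,1,1).

The boundary map ∂_2: C_2 → C_1 acts by ∂[p,q,r] = [q,r] − [p,r] + [p,q]. For instance
  ∂[1,2,3] = [2,3] − [1,3] + [1,2],
  ∂[0,3,4] = [3,4] − [0,4] + [0,3].
This gives a 9×6 integer matrix of rank 5; reducing to Smith normal form yields diagonal entries (1,1,1,1,1).

Computing H_k = (kernel of ∂_k) / (image of ∂_{k+1}):

  H_0: rank C_0 − rank ∂_1 = 5 − 4 = 1, and the invariant factors of ∂_1 are all 1, so H_0 = Z.
  H_1: rank ker ∂_1 − rank ∂_2 = (9 − 4) − 5 = 0, and the invariant factors of ∂_2 are all 1, so H_1 = 0.
  H_2: rank ker ∂_2 − rank ∂_3 = (6 − 5) − 0 = 1, and there is no ∂_3, so H_2 = Z.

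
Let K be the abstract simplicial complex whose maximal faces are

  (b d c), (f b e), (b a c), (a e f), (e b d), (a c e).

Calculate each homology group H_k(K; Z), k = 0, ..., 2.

H_0 = Z,  H_1 = Z,  H_2 = 0.

Take the total order a < b < c < d < e < f on the vertex set. Then K (dimension 2) consists of the simplices:

  0-simplices (6): a, b, c, d, e, f
  1-simplices (12): ab, ac, ae, af, bc, bd, be, bf, cd, ce, de, ef
  2-simplices (6): abc, ace, aef, bcd, bde, bef

so the chain groups are C_0 ≅ Z^6, C_1 ≅ Z^12, C_2 ≅ Z^6.

∂_1: C_1 → C_0 sends each edge [p,q] (with p < q) to q − p.
The resulting 6×12 matrix has rank 5, and its Smith normal form has invariant factors (1,1,1,1,1).

Boundary ∂_2: C_2 → C_1 sends each 2-simplex [p,q,r] to [q,r] − [p,r] + [p,q]. For instance
  ∂bef = ef − bf + be,
  ∂abc = bc − ac + ab.
This gives a 12×6 integer matrix of rank 6; reducing to Smith normal form yields diagonal entries (1,1,1,1,1,1).

Reading off H_k = ker ∂_k / im ∂_{k+1}:

  H_0: rank C_0 − rank ∂_1 = 6 − 5 = 1, and the invariant factors of ∂_1 are all 1, so H_0 ≅ Z.
  H_1: rank ker ∂_1 − rank ∂_2 = (12 − 5) − 6 = 1, and the invariant factors of ∂_2 are all 1, so H_1 ≅ Z.
  H_2: rank ker ∂_2 − rank ∂_3 = (6 − 6) − 0 = 0, and there is no ∂_3, so H_2 ≅ 0.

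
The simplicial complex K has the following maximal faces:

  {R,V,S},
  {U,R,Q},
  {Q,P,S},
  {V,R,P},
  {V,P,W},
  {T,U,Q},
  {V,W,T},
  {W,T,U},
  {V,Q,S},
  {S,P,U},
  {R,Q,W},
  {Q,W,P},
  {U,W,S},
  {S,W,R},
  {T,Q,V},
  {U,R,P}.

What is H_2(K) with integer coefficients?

H_2 = Z.

We work with the vertex ordering P < Q < R < S < T < U < V < W. The simplices of K, each written with vertices in increasing order, are:

  0-simplices (8): P, Q, R, S, T, U, V, W
  1-simplices (24): PQ, PR, PS, PU, PV, PW, QR, QS, QT, QU, QV, QW, RS, RU, RV, RW, SU, SV, SW, TU, TV, TW, UW, VW
  2-simplices (16): PQS, PQW, PRU, PRV, PSU, PVW, QRU, QRW, QSV, QTU, QTV, RSV, RSW, SUW, TUW, TVW

Hence C_0 ≅ Z^8, C_1 ≅ Z^24, C_2 ≅ Z^16.

Boundary ∂_1: C_1 → C_0 maps an edge to its endpoints' difference, ∂[p,q] = q − p.
This gives a 8×24 integer matrix of rank 7; reducing to Smith normal form yields diagonal entries (1,1,1,1,1,1,1).

∂_2: C_2 → C_1 sends each 2-simplex [p,q,r] to [q,r] − [p,r] + [p,q]. For instance
  ∂QSV = SV − QV + QS,
  ∂PVW = VW − PW + PV.
As a 24×16 matrix over Z this has rank 15, with invariant factors (1,1,1,1,1,1,1,1,1,1,1,1,1,1,1).

From H_k ≅ ker(∂_k) / im(∂_{k+1}) we obtain:

  H_2: rank ker ∂_2 − rank ∂_3 = (16 − 15) − 0 = 1, and there is no ∂_3, so H_2 = Z.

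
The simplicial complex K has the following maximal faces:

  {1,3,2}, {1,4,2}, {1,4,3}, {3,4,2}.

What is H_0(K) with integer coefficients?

Fix the vertex order 1 < 2 < 3 < 4 and write every simplex with vertices in increasing order. Then dim K = 2 and the simplices of K are:

  0-simplices (4): [1], [2], [3], [4]
  1-simplices (6): [1,2], [1,3], [1,4], [2,3], [2,4], [3,4]
  2-simplices (4): [1,2,3], [1,2,4], [1,3,4], [2,3,4]

so the chain groups are C_0 ≅ Z^4, C_1 ≅ Z^6, C_2 ≅ Z^4.

Boundary ∂_1: C_1 → C_0 is given by ∂[p,q] = [q] − [p]. For instance
  ∂[2,4] = [4] − [2].
As a 4×6 matrix over Z this has rank 3, with invariant factors (1,1,1).

The boundary map ∂_2: C_2 → C_1 acts by ∂[p,q,r] = [q,r] − [p,r] + [p,q]. For instance
  ∂[1,2,4] = [2,4] − [1,4] + [1,2],
  ∂[1,3,4] = [3,4] − [1,4] + [1,3].
The resulting 6×4 matrix has rank 3, and its Smith normal form has invariant factors (1,1,1).

From H_k ≅ ker(∂_k) / im(∂_{k+1}) we obtain:

  H_0: rank C_0 − rank ∂_1 = 4 − 3 = 1, and the invariant factors of ∂_1 are all 1, so H_0 = Z.

(K is a triangulation of the 2-sphere S^2.)

H_0 = Z.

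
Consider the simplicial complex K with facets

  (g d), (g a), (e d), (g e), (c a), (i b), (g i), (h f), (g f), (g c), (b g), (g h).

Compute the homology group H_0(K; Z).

Order the vertices as a < b < c < d < e < f < g < h < i. Listing each simplex with vertices in this order, K has dimension 1 with simplices:

  0-simplices (9): a, b, c, d, e, f, g, h, i
  1-simplices (12): ac, ag, bg, bi, cg, de, dg, eg, fg, fh, gh, gi

so the chain groups are C_0 ≅ Z^9, C_1 ≅ Z^12.

∂_1: C_1 → C_0 maps an edge to its endpoints' difference, ∂[p,q] = q − p. For instance
  ∂fg = g − f.
As a 9×12 matrix over Z this has rank 8, with invariant factors (1,1,1,1,1,1,1,1).

Now H_k = ker ∂_k / im ∂_{k+1}, so:

  H_0: rank C_0 − rank ∂_1 = 9 − 8 = 1, and the invariant factors of ∂_1 are all 1, so H_0 = Z.

H_0 ≅ Z.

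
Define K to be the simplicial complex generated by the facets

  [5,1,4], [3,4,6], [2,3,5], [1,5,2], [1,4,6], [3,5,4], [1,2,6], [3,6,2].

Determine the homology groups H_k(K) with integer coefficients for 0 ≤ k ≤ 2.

H_0 ≅ Z,  H_1 = 0,  H_2 ≅ Z.

We work with the vertex ordering 1 < 2 < 3 < 4 < 5 < 6. The simplices of K, each written with vertices in increasing order, are:

  0-simplices (6): [1], [2], [3], [4], [5], [6]
  1-simplices (12): [1,2], [1,4], [1,5], [1,6], [2,3], [2,5], [2,6], [3,4], [3,5], [3,6], [4,5], [4,6]
  2-simplices (8): [1,2,5], [1,2,6], [1,4,5], [1,4,6], [2,3,5], [2,3,6], [3,4,5], [3,4,6]

so the chain groups are C_0 ≅ Z^6, C_1 ≅ Z^12, C_2 ≅ Z^8.

Boundary ∂_1: C_1 → C_0 maps an edge to its endpoints' difference, ∂[p,q] = q − p.
The 6×12 boundary matrix has rank 5 and Smith normal form diag(1,1,1,1,1).

The boundary map ∂_2: C_2 → C_1 acts by ∂[p,q,r] = [q,r] − [p,r] + [p,q]. For instance
  ∂[1,2,6] = [2,6] − [1,6] + [1,2],
  ∂[3,4,6] = [4,6] − [3,6] + [3,4].
This gives a 12×8 integer matrix of rank 7; reducing to Smith normal form yields diagonal entries (1,1,1,1,1,1,1).

From H_k ≅ ker(∂_k) / im(∂_{k+1}) we obtain:

  H_0: rank C_0 − rank ∂_1 = 6 − 5 = 1, and the invariant factors of ∂_1 are all 1, so H_0 = Z.
  H_1: rank ker ∂_1 − rank ∂_2 = (12 − 5) − 7 = 0, and the invariant factors of ∂_2 are all 1, so H_1 = 0.
  H_2: rank ker ∂_2 − rank ∂_3 = (8 − 7) − 0 = 1, and there is no ∂_3, so H_2 = Z.

As a check, the Euler characteristic is 6 − 12 + 8 = 2, which agrees with 1 − 0 + 1 = 2.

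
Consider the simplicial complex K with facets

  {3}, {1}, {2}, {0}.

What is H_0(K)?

H_0 = Z^4.

Order the vertices as 0 < 1 < 2 < 3. Listing each simplex with vertices in this order, K has dimension 0 with simplices:

  0-simplices (4): [0], [1], [2], [3]

giving chain groups C_0 ≅ Z^4.

Now H_k = ker ∂_k / im ∂_{k+1}, so:

  H_0: rank C_0 − rank ∂_1 = 4 − 0 = 4, and there is no ∂_1, so H_0 ≅ Z^4.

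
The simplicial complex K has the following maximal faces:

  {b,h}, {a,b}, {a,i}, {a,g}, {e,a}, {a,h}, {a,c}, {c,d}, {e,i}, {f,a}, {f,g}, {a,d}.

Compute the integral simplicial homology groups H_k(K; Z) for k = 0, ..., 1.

Fix the vertex order a < b < c < d < e < f < g < h < i and write every simplex with vertices in increasing order. Then dim K = 1 and the simplices of K are:

  0-simplices (9): a, b, c, d, e, f, g, h, i
  1-simplices (12): ab, ac, ad, ae, af, ag, ah, ai, bh, cd, ei, fg

Hence C_0 ≅ Z^9, C_1 ≅ Z^12.

Boundary ∂_1: C_1 → C_0 is given by ∂[p,q] = [q] − [p].
This gives a 9×12 integer matrix of rank 8; reducing to Smith normal form yields diagonal entries (1,1,1,1,1,1,1,1).

Now H_k = ker ∂_k / im ∂_{k+1}, so:

  H_0: rank C_0 − rank ∂_1 = 9 − 8 = 1, and the invariant factors of ∂_1 are all 1, so H_0 = Z.
  H_1: rank ker ∂_1 − rank ∂_2 = (12 − 8) − 0 = 4, and there is no ∂_2, so H_1 = Z^4.

(K is a triangulation of a wedge of 4 circles.)

H_0 = Z,  H_1 = Z^4.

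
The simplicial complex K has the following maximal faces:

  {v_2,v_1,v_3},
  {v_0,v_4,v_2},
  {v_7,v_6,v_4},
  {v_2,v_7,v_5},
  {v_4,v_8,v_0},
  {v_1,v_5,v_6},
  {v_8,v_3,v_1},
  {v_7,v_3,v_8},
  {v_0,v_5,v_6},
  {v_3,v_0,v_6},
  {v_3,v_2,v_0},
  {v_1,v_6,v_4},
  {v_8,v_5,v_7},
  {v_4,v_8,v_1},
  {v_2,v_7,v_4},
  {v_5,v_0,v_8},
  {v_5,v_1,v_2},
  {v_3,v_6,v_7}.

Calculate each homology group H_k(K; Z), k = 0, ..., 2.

Fix the vertex order v_0 < v_1 < v_2 < v_3 < v_4 < v_5 < v_6 < v_7 < v_8 and write every simplex with vertices in increasing order. Then dim K = 2 and the simplices of K are:

  0-simplices (9): [v_0], [v_1], [v_2], [v_3], [v_4], [v_5], [v_6], [v_7], [v_8]
  1-simplices (27): (27 of them)
  2-simplices (18): (18 of them)

so the chain groups are C_0 ≅ Z^9, C_1 ≅ Z^27, C_2 ≅ Z^18.

The boundary map ∂_1: C_1 → C_0 sends each edge [p,q] (with p < q) to q − p.
This gives a 9×27 integer matrix of rank 8; reducing to Smith normal form yields diagonal entries (1,1,1,1,1,1,1,1).

∂_2: C_2 → C_1 acts by ∂[p,q,r] = [q,r] − [p,r] + [p,q]. For instance
  ∂[v_2,v_4,v_7] = [v_4,v_7] − [v_2,v_7] + [v_2,v_4],
  ∂[v_0,v_2,v_4] = [v_2,v_4] − [v_0,v_4] + [v_0,v_2].
As a 27×18 matrix over Z this has rank 17, with invariant factors (1,1,1,1,1,1,1,1,1,1,1,1,1,1,1,1,1).

From H_k ≅ ker(∂_k) / im(∂_{k+1}) we obtain:

  H_0: rank C_0 − rank ∂_1 = 9 − 8 = 1, and the invariant factors of ∂_1 are all 1, so H_0 ≅ Z.
  H_1: rank ker ∂_1 − rank ∂_2 = (27 − 8) − 17 = 2, and the invariant factors of ∂_2 are all 1, so H_1 ≅ Z^2.
  H_2: rank ker ∂_2 − rank ∂_3 = (18 − 17) − 0 = 1, and there is no ∂_3, so H_2 ≅ Z.

As a check, the Euler characteristic is 9 − 27 + 18 = 0, which agrees with 1 − 2 + 1 = 0.
(K is a triangulation of the torus T^2.)

H_0 ≅ Z,  H_1 ≅ Z^2,  H_2 ≅ Z.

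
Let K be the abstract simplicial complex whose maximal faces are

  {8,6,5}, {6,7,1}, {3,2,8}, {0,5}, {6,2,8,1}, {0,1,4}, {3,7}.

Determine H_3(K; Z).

Order the vertices as 0 < 1 < 2 < 3 < 4 < 5 < 6 < 7 < 8. Listing each simplex with vertices in this order, K has dimension 3 with simplices:

  0-simplices (9): [0], [1], [2], [3], [4], [5], [6], [7], [8]
  1-simplices (17): [0,1], [0,4], [0,5], [1,2], [1,4], [1,6], [1,7], [1,8], [2,3], [2,6], [2,8], [3,7], [3,8], [5,6], [5,8], [6,7], [6,8]
  2-simplices (8): [0,1,4], [1,2,6], [1,2,8], [1,6,7], [1,6,8], [2,3,8], [2,6,8], [5,6,8]
  3-simplices (1): [1,2,6,8]

so the chain groups are C_0 ≅ Z^9, C_1 ≅ Z^17, C_2 ≅ Z^8, C_3 ≅ Z^1.

The boundary map ∂_1: C_1 → C_0 is given by ∂[p,q] = [q] − [p].
As a 9×17 matrix over Z this has rank 8, with invariant factors (1,1,1,1,1,1,1,1).

Boundary ∂_2: C_2 → C_1 acts by ∂[p,q,r] = [q,r] − [p,r] + [p,q]. For instance
  ∂[1,6,7] = [6,7] − [1,7] + [1,6],
  ∂[0,1,4] = [1,4] − [0,4] + [0,1].
This gives a 17×8 integer matrix of rank 7; reducing to Smith normal form yields diagonal entries (1,1,1,1,1,1,1).

Boundary ∂_3: C_3 → C_2 sends each 3-simplex σ to the alternating sum Σ_i (−1)^i (σ with its i-th vertex removed). For instance
  ∂[1,2,6,8] = [2,6,8] − [1,6,8] + [1,2,8] − [1,2,6].
This gives a 8×1 integer matrix of rank 1; reducing to Smith normal form yields diagonal entries (1).

Computing H_k = (kernel of ∂_k) / (image of ∂_{k+1}):

  H_3: rank ker ∂_3 − rank ∂_4 = (1 − 1) − 0 = 0, and there is no ∂_4, so H_3 ≅ 0.

H_3 = 0.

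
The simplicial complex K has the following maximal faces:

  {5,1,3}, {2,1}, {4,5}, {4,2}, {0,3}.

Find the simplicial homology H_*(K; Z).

H_0 ≅ Z,  H_1 ≅ Z,  H_2 = 0.

Take the total order 0 < 1 < 2 < 3 < 4 < 5 on the vertex set. Then K (dimension 2) consists of the simplices:

  0-simplices (6): [0], [1], [2], [3], [4], [5]
  1-simplices (7): [0,3], [1,2], [1,3], [1,5], [2,4], [3,5], [4,5]
  2-simplices (1): [1,3,5]

giving chain groups C_0 ≅ Z^6, C_1 ≅ Z^7, C_2 ≅ Z^1.

The boundary map ∂_1: C_1 → C_0 maps an edge to its endpoints' difference, ∂[p,q] = q − p. For instance
  ∂[1,5] = [5] − [1].
The 6×7 boundary matrix has rank 5 and Smith normal form diag(1,1,1,1,1).

The boundary map ∂_2: C_2 → C_1 acts by ∂[p,q,r] = [q,r] − [p,r] + [p,q]. For instance
  ∂[1,3,5] = [3,5] − [1,5] + [1,3].
The resulting 7×1 matrix has rank 1, and its Smith normal form has invariant factors (1).

Now H_k = ker ∂_k / im ∂_{k+1}, so:

  H_0: rank C_0 − rank ∂_1 = 6 − 5 = 1, and the invariant factors of ∂_1 are all 1, so H_0 = Z.
  H_1: rank ker ∂_1 − rank ∂_2 = (7 − 5) − 1 = 1, and the invariant factors of ∂_2 are all 1, so H_1 = Z.
  H_2: rank ker ∂_2 − rank ∂_3 = (1 − 1) − 0 = 0, and there is no ∂_3, so H_2 = 0.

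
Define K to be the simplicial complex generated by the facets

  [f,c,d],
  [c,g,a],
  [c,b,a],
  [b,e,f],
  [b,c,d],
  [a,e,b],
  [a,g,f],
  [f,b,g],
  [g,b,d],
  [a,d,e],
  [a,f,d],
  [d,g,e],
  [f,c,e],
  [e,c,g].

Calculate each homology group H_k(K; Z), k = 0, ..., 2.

Take the total order a < b < c < d < e < f < g on the vertex set. Then K (dimension 2) consists of the simplices:

  0-simplices (7): a, b, c, d, e, f, g
  1-simplices (21): ab, ac, ad, ae, af, ag, bc, bd, be, bf, bg, cd, ce, cf, cg, de, df, dg, ef, eg, fg
  2-simplices (14): abc, abe, acg, ade, adf, afg, bcd, bdg, bef, bfg, cdf, cef, ceg, deg

giving chain groups C_0 ≅ Z^7, C_1 ≅ Z^21, C_2 ≅ Z^14.

∂_1: C_1 → C_0 maps an edge to its endpoints' difference, ∂[p,q] = q − p. For instance
  ∂bc = c − b.
The 7×21 boundary matrix has rank 6 and Smith normal form diag(1,1,1,1,1,1).

∂_2: C_2 → C_1 maps a triangle to the signed sum of its edges. For instance
  ∂bfg = fg − bg + bf,
  ∂cef = ef − cf + ce.
As a 21×14 matrix over Z this has rank 13, with invariant factors (1,1,1,1,1,1,1,1,1,1,1,1,1).

Computing H_k = (kernel of ∂_k) / (image of ∂_{k+1}):

  H_0: rank C_0 − rank ∂_1 = 7 − 6 = 1, and the invariant factors of ∂_1 are all 1, so H_0 = Z.
  H_1: rank ker ∂_1 − rank ∂_2 = (21 − 6) − 13 = 2, and the invariant factors of ∂_2 are all 1, so H_1 = Z^2.
  H_2: rank ker ∂_2 − rank ∂_3 = (14 − 13) − 0 = 1, and there is no ∂_3, so H_2 = Z.

H_0 = Z,  H_1 = Z^2,  H_2 = Z.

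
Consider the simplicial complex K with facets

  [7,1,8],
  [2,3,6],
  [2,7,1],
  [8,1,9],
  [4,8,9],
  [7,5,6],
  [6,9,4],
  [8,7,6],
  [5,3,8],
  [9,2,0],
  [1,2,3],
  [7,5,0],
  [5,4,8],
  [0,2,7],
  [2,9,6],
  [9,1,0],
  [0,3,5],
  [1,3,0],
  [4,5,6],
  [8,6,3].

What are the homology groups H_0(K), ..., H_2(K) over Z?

Take the total order 0 < 1 < 2 < 3 < 4 < 5 < 6 < 7 < 8 < 9 on the vertex set. Then K (dimension 2) consists of the simplices:

  0-simplices (10): [0], [1], [2], [3], [4], [5], [6], [7], [8], [9]
  1-simplices (30): (30 of them)
  2-simplices (20): (20 of them)

so the chain groups are C_0 ≅ Z^10, C_1 ≅ Z^30, C_2 ≅ Z^20.

The boundary map ∂_1: C_1 → C_0 is given by ∂[p,q] = [q] − [p].
The resulting 10×30 matrix has rank 9, and its Smith normal form has invariant factors (1,1,1,1,1,1,1,1,1).

The boundary map ∂_2: C_2 → C_1 acts by ∂[p,q,r] = [q,r] − [p,r] + [p,q]. For instance
  ∂[0,1,3] = [1,3] − [0,3] + [0,1],
  ∂[1,7,8] = [7,8] − [1,8] + [1,7].
As a 30×20 matrix over Z this has rank 20, with invariant factors (1,1,1,1,1,1,1,1,1,1,1,1,1,1,1,1,1,1,1,2).

Reading off H_k = ker ∂_k / im ∂_{k+1}:

  H_0: rank C_0 − rank ∂_1 = 10 − 9 = 1, and the invariant factors of ∂_1 are all 1, so H_0 = Z.
  H_1: rank ker ∂_1 − rank ∂_2 = (30 − 9) − 20 = 1, and ∂_2 has invariant factor 2 > 1, so H_1 = Z ⊕ Z/2Z.
  H_2: rank ker ∂_2 − rank ∂_3 = (20 − 20) − 0 = 0, and there is no ∂_3, so H_2 = 0.

As a check, the Euler characteristic is 10 − 30 + 20 = 0, which agrees with 1 − 1 + 0 = 0.
(K is a triangulation of the Klein bottle.)

H_0 = Z,  H_1 = Z ⊕ Z/2Z,  H_2 = 0.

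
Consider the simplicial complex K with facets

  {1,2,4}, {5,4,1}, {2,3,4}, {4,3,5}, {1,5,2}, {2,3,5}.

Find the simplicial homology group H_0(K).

Fix the vertex order 1 < 2 < 3 < 4 < 5 and write every simplex with vertices in increasing order. Then dim K = 2 and the simplices of K are:

  0-simplices (5): [1], [2], [3], [4], [5]
  1-simplices (9): [1,2], [1,4], [1,5], [2,3], [2,4], [2,5], [3,4], [3,5], [4,5]
  2-simplices (6): [1,2,4], [1,2,5], [1,4,5], [2,3,4], [2,3,5], [3,4,5]

so the chain groups are C_0 ≅ Z^5, C_1 ≅ Z^9, C_2 ≅ Z^6.

The boundary map ∂_1: C_1 → C_0 maps an edge to its endpoints' difference, ∂[p,q] = q − p. For instance
  ∂[3,4] = [4] − [3].
The resulting 5×9 matrix has rank 4, and its Smith normal form has invariant factors (1,1,1,1).

The boundary map ∂_2: C_2 → C_1 sends each 2-simplex [p,q,r] to [q,r] − [p,r] + [p,q]. For instance
  ∂[2,3,5] = [3,5] − [2,5] + [2,3],
  ∂[1,2,4] = [2,4] − [1,4] + [1,2].
The 9×6 boundary matrix has rank 5 and Smith normal form diag(1,1,1,1,1).

From H_k ≅ ker(∂_k) / im(∂_{k+1}) we obtain:

  H_0: rank C_0 − rank ∂_1 = 5 − 4 = 1, and the invariant factors of ∂_1 are all 1, so H_0 = Z.

H_0 = Z.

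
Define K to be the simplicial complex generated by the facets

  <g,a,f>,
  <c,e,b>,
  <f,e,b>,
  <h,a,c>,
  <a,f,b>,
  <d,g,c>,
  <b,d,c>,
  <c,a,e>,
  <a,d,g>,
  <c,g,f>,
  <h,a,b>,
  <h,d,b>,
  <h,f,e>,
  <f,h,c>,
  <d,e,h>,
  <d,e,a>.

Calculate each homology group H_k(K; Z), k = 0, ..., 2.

H_0 = Z,  H_1 = Z^2,  H_2 = Z.

Order the vertices as a < b < c < d < e < f < g < h. Listing each simplex with vertices in this order, K has dimension 2 with simplices:

  0-simplices (8): a, b, c, d, e, f, g, h
  1-simplices (24): ab, ac, ad, ae, af, ag, ah, bc, bd, be, bf, bh, cd, ce, cf, cg, ch, de, dg, dh, ef, eh, fg, fh
  2-simplices (16): abf, abh, ace, ach, ade, adg, afg, bcd, bce, bdh, bef, cdg, cfg, cfh, deh, efh

so the chain groups are C_0 ≅ Z^8, C_1 ≅ Z^24, C_2 ≅ Z^16.

Boundary ∂_1: C_1 → C_0 sends each edge [p,q] (with p < q) to q − p.
The 8×24 boundary matrix has rank 7 and Smith normal form diag(1,1,1,1,1,1,1).

The boundary map ∂_2: C_2 → C_1 acts by ∂[p,q,r] = [q,r] − [p,r] + [p,q]. For instance
  ∂cdg = dg − cg + cd,
  ∂cfh = fh − ch + cf.
The resulting 24×16 matrix has rank 15, and its Smith normal form has invariant factors (1,1,1,1,1,1,1,1,1,1,1,1,1,1,1).

From H_k ≅ ker(∂_k) / im(∂_{k+1}) we obtain:

  H_0: rank C_0 − rank ∂_1 = 8 − 7 = 1, and the invariant factors of ∂_1 are all 1, so H_0 ≅ Z.
  H_1: rank ker ∂_1 − rank ∂_2 = (24 − 7) − 15 = 2, and the invariant factors of ∂_2 are all 1, so H_1 ≅ Z^2.
  H_2: rank ker ∂_2 − rank ∂_3 = (16 − 15) − 0 = 1, and there is no ∂_3, so H_2 ≅ Z.

As a check, the Euler characteristic is 8 − 24 + 16 = 0, which agrees with 1 − 2 + 1 = 0.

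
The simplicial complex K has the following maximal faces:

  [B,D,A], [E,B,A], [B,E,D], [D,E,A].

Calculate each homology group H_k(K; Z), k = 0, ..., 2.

Fix the vertex order A < B < D < E and write every simplex with vertices in increasing order. Then dim K = 2 and the simplices of K are:

  0-simplices (4): A, B, D, E
  1-simplices (6): AB, AD, AE, BD, BE, DE
  2-simplices (4): ABD, ABE, ADE, BDE

so the chain groups are C_0 ≅ Z^4, C_1 ≅ Z^6, C_2 ≅ Z^4.

Boundary ∂_1: C_1 → C_0 sends each edge [p,q] (with p < q) to q − p. For instance
  ∂BD = D − B.
The resulting 4×6 matrix has rank 3, and its Smith normal form has invariant factors (1,1,1).

Boundary ∂_2: C_2 → C_1 sends each 2-simplex [p,q,r] to [q,r] − [p,r] + [p,q]. For instance
  ∂ABE = BE − AE + AB,
  ∂ADE = DE − AE + AD.
As a 6×4 matrix over Z this has rank 3, with invariant factors (1,1,1).

Now H_k = ker ∂_k / im ∂_{k+1}, so:

  H_0: rank C_0 − rank ∂_1 = 4 − 3 = 1, and the invariant factors of ∂_1 are all 1, so H_0 ≅ Z.
  H_1: rank ker ∂_1 − rank ∂_2 = (6 − 3) − 3 = 0, and the invariant factors of ∂_2 are all 1, so H_1 ≅ 0.
  H_2: rank ker ∂_2 − rank ∂_3 = (4 − 3) − 0 = 1, and there is no ∂_3, so H_2 ≅ Z.

As a check, the Euler characteristic is 4 − 6 + 4 = 2, which agrees with 1 − 0 + 1 = 2.
(K is a triangulation of the 2-sphere S^2.)

H_0 ≅ Z,  H_1 = 0,  H_2 ≅ Z.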